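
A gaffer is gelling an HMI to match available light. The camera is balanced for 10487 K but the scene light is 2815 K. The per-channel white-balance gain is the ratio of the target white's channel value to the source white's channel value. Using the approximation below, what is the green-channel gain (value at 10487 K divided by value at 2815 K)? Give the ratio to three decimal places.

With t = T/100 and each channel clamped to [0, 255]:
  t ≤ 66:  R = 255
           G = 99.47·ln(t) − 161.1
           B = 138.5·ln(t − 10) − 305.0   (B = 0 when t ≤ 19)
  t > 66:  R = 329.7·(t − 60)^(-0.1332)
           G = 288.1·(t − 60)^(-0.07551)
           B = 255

At 2815 K (t = 28.15):
  G = 99.47·ln 28.15 − 161.1 = 99.47·3.3375 − 161.1 = 170.886.
At 10487 K (t = 104.87):
  G = 288.1·(104.87 − 60)^(-0.07551) = 288.1·44.87^(-0.07551) = 288.1·0.75034 = 216.174.
Gain = 216.174 / 170.886 = 1.2650 → 1.265.

1.265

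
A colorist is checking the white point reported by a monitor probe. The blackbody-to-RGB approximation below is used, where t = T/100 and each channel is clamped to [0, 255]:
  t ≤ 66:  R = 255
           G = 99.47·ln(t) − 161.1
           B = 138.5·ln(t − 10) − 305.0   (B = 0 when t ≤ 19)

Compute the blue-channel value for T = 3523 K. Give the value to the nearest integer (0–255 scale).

142

t = 3523/100 = 35.23; the t ≤ 66 branch applies.
B = 138.5·ln(35.23 − 10) − 305.0 = 138.5·ln 25.23 − 305.0 = 138.5·3.2280 − 305.0 = 142.083.
Rounded: 142.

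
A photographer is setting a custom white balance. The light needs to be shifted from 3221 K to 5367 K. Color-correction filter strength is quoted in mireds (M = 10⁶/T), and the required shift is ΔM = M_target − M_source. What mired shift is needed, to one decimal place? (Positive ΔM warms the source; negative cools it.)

-124.1 mireds

M_source = 10⁶/3221 = 310.463; M_target = 10⁶/5367 = 186.324.
ΔM = 186.324 − 310.463 = -124.139 → -124.1 mireds, a cooling shift.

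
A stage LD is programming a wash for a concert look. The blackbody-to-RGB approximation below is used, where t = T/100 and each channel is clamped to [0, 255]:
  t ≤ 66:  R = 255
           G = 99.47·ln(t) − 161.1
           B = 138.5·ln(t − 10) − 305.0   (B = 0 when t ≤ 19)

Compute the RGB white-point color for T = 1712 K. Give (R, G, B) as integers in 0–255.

t = 1712/100 = 17.12; the t ≤ 66 branch applies.
R = 255 by definition for t ≤ 66.
G = 99.47·ln 17.12 − 161.1 = 99.47·2.8402 − 161.1 = 121.419.
t = 17.12 ≤ 19, so B = 0.
Rounded: (255, 121, 0).

(255, 121, 0)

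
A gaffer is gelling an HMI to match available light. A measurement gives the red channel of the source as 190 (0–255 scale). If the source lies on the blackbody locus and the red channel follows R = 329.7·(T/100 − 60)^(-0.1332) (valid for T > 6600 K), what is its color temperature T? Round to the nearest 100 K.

12300 K

(t − 60)^(-0.1332) = 190/329.7 = 0.57628.
t − 60 = 0.57628^(1/-0.1332) = 0.57628^(-7.508) = 62.667, so t = 122.667.
T = 100·t = 12267 K → 12300 K to the nearest 100 K.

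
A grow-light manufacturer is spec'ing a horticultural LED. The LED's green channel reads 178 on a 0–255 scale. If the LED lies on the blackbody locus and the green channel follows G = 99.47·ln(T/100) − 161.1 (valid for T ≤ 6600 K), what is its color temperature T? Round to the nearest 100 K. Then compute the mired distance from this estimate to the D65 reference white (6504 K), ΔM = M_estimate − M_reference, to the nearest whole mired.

ln t = (178 + 161.1) / 99.47 = 3.4091.
t = e^3.4091 = 30.237.
T = 100·t = 3024 K → 3000 K to the nearest 100 K.
M_estimate = 10⁶/3000 = 333.33; M_reference = 10⁶/6504 = 153.75.
ΔM = 333.33 − 153.75 = 179.58 → +180 mireds.

+180 mireds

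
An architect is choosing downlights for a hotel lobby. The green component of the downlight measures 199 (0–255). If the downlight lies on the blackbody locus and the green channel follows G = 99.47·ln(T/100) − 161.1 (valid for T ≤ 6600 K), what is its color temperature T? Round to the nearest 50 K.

ln t = (199 + 161.1) / 99.47 = 3.6202.
t = e^3.6202 = 37.345.
T = 100·t = 3734 K → 3750 K to the nearest 50 K.

3750 K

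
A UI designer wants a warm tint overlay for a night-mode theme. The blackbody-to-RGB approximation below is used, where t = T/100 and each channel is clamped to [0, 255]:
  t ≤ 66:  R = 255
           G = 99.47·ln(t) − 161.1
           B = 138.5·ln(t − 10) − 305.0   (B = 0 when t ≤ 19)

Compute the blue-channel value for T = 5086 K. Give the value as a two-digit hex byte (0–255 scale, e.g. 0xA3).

0xD1

t = 5086/100 = 50.86; the t ≤ 66 branch applies.
B = 138.5·ln(50.86 − 10) − 305.0 = 138.5·ln 40.86 − 305.0 = 138.5·3.7102 − 305.0 = 208.856.
Rounded: 209; in hex, 0xD1.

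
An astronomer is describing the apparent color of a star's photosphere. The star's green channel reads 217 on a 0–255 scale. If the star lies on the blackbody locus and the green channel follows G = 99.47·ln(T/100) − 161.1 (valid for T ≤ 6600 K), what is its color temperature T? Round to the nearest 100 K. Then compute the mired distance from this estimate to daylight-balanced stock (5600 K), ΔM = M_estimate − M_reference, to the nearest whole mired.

ln t = (217 + 161.1) / 99.47 = 3.8011.
t = e^3.8011 = 44.752.
T = 100·t = 4475 K → 4500 K to the nearest 100 K.
M_estimate = 10⁶/4500 = 222.22; M_reference = 10⁶/5600 = 178.57.
ΔM = 222.22 − 178.57 = 43.65 → +44 mireds.

+44 mireds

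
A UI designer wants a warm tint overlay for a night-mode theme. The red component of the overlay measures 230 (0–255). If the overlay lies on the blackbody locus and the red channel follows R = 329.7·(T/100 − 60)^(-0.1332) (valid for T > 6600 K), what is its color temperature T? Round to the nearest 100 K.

7500 K

(t − 60)^(-0.1332) = 230/329.7 = 0.69760.
t − 60 = 0.69760^(1/-0.1332) = 0.69760^(-7.508) = 14.932, so t = 74.932.
T = 100·t = 7493 K → 7500 K to the nearest 100 K.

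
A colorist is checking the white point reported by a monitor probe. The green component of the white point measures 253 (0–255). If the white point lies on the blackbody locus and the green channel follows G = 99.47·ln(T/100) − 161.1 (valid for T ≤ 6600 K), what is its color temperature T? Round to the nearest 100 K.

ln t = (253 + 161.1) / 99.47 = 4.1631.
t = e^4.1631 = 64.268.
T = 100·t = 6427 K → 6400 K to the nearest 100 K.

6400 K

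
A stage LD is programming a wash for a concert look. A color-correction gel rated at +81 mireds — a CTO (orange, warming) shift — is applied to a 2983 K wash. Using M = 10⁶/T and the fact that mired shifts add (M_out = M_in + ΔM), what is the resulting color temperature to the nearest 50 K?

M_in = 10⁶/2983 = 335.23 mireds.
M_out = 335.23 + (+81) = 416.23 mireds.
T_out = 10⁶/416.23 = 2402.5 K → 2400 K.

2400 K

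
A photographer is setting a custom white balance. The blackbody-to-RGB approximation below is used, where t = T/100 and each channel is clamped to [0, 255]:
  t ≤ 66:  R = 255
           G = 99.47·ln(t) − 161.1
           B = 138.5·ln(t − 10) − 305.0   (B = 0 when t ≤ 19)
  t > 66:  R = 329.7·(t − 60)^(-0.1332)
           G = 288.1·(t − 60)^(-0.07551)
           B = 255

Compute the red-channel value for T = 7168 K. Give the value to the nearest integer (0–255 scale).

238

t = 7168/100 = 71.68; the t > 66 branch applies.
R = 329.7·(71.68 − 60)^(-0.1332) = 329.7·11.68^(-0.1332) = 329.7·0.72080 = 237.649.
Rounded: 238.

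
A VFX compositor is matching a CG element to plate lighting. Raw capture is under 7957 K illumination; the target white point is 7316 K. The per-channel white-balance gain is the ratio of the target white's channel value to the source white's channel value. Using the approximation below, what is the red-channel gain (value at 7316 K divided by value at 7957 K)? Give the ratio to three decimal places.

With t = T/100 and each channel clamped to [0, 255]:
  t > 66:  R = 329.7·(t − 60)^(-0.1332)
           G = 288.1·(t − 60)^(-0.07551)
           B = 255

1.054

At 7957 K (t = 79.57):
  R = 329.7·(79.57 − 60)^(-0.1332) = 329.7·19.57^(-0.1332) = 329.7·0.67291 = 221.860.
At 7316 K (t = 73.16):
  R = 329.7·(73.16 − 60)^(-0.1332) = 329.7·13.16^(-0.1332) = 329.7·0.70944 = 233.902.
Gain = 233.902 / 221.860 = 1.0543 → 1.054.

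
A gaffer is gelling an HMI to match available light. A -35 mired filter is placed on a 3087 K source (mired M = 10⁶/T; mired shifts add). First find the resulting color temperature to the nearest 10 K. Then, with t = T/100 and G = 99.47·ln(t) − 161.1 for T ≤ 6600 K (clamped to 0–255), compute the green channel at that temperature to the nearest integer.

191

M_in = 10⁶/3087 = 323.94; M_out = 323.94 + (-35) = 288.94.
T_out = 10⁶/288.94 = 3460.9 K → 3460 K; t = 34.6.
G = 99.47·ln 34.6 − 161.1 = 99.47·3.5439 − 161.1 = 191.407.
Rounded: 191.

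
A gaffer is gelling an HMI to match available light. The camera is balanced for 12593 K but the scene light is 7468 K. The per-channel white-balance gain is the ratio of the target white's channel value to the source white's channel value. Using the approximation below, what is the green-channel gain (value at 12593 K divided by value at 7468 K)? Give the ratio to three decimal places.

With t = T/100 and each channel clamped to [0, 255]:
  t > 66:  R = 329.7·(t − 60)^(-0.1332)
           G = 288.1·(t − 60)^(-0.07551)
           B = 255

0.893

At 7468 K (t = 74.68):
  G = 288.1·(74.68 − 60)^(-0.07551) = 288.1·14.68^(-0.07551) = 288.1·0.81640 = 235.203.
At 12593 K (t = 125.93):
  G = 288.1·(125.93 − 60)^(-0.07551) = 288.1·65.93^(-0.07551) = 288.1·0.72885 = 209.983.
Gain = 209.983 / 235.203 = 0.8928 → 0.893.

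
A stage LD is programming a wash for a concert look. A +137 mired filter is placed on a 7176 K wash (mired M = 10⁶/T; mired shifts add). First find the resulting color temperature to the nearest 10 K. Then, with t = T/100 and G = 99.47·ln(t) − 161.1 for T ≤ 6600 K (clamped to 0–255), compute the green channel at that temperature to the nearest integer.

196

M_in = 10⁶/7176 = 139.35; M_out = 139.35 + (+137) = 276.35.
T_out = 10⁶/276.35 = 3618.6 K → 3620 K; t = 36.2.
G = 99.47·ln 36.2 − 161.1 = 99.47·3.5891 − 161.1 = 195.904.
Rounded: 196.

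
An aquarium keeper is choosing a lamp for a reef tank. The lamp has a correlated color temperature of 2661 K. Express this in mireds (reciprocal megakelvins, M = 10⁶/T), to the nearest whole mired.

M = 10⁶ / 2661 = 375.799 → 376 mireds.

376 mireds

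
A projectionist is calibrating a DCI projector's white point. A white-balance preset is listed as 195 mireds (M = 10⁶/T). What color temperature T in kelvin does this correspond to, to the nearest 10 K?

5130 K

T = 10⁶ / 195 = 5128.21 K → 5130 K.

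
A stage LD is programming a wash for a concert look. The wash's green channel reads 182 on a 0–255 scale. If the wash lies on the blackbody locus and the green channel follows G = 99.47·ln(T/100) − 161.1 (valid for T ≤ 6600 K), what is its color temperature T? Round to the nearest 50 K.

ln t = (182 + 161.1) / 99.47 = 3.4493.
t = e^3.4493 = 31.478.
T = 100·t = 3148 K → 3150 K to the nearest 50 K.

3150 K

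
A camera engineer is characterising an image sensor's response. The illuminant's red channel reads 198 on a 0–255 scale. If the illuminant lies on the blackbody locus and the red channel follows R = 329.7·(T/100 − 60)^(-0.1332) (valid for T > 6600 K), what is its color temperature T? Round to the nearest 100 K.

(t − 60)^(-0.1332) = 198/329.7 = 0.60055.
t − 60 = 0.60055^(1/-0.1332) = 0.60055^(-7.508) = 45.980, so t = 105.980.
T = 100·t = 10598 K → 10600 K to the nearest 100 K.

10600 K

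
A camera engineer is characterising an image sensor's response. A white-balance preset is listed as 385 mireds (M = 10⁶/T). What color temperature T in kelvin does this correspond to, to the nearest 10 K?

T = 10⁶ / 385 = 2597.40 K → 2600 K.

2600 K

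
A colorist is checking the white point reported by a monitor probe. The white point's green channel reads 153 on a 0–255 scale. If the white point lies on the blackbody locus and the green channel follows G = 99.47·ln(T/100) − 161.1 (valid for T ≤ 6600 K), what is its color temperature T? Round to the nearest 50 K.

2350 K

ln t = (153 + 161.1) / 99.47 = 3.1577.
t = e^3.1577 = 23.517.
T = 100·t = 2352 K → 2350 K to the nearest 50 K.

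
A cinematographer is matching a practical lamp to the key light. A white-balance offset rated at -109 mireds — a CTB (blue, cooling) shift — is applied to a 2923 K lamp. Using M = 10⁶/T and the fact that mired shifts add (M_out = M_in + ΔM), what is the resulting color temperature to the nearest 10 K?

M_in = 10⁶/2923 = 342.11 mireds.
M_out = 342.11 + (-109) = 233.11 mireds.
T_out = 10⁶/233.11 = 4289.7 K → 4290 K.

4290 K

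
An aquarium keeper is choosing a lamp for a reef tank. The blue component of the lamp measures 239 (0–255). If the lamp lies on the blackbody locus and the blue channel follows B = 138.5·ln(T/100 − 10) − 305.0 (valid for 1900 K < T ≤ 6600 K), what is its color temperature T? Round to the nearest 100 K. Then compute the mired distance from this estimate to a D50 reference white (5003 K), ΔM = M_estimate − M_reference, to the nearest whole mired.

-36 mireds

ln(t − 10) = (239 + 305.0) / 138.5 = 3.9278.
t − 10 = e^3.9278 = 50.795, so t = 60.795.
T = 100·t = 6079 K → 6100 K to the nearest 100 K.
M_estimate = 10⁶/6100 = 163.93; M_reference = 10⁶/5003 = 199.88.
ΔM = 163.93 − 199.88 = -35.95 → -36 mireds.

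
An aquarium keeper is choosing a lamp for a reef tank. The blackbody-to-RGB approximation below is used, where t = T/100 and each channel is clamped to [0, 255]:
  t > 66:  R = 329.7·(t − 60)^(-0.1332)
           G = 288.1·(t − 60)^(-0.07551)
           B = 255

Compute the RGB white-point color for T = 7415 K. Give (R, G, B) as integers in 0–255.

(232, 236, 255)

t = 7415/100 = 74.15; the t > 66 branch applies.
R = 329.7·(74.15 − 60)^(-0.1332) = 329.7·14.15^(-0.1332) = 329.7·0.70262 = 231.653.
G = 288.1·(74.15 − 60)^(-0.07551) = 288.1·14.15^(-0.07551) = 288.1·0.81867 = 235.857.
B = 255 by definition for t > 66.
Rounded: (232, 236, 255).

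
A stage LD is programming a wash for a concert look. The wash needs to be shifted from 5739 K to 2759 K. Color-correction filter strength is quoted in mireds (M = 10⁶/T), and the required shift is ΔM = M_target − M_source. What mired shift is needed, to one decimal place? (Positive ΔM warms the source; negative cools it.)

+188.2 mireds

M_source = 10⁶/5739 = 174.246; M_target = 10⁶/2759 = 362.450.
ΔM = 362.450 − 174.246 = 188.204 → +188.2 mireds, a warming shift.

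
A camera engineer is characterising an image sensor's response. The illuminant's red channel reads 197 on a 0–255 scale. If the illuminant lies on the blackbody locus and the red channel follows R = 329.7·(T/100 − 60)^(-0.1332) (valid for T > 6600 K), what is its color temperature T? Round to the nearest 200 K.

(t − 60)^(-0.1332) = 197/329.7 = 0.59751.
t − 60 = 0.59751^(1/-0.1332) = 0.59751^(-7.508) = 47.761, so t = 107.761.
T = 100·t = 10776 K → 10800 K to the nearest 200 K.

10800 K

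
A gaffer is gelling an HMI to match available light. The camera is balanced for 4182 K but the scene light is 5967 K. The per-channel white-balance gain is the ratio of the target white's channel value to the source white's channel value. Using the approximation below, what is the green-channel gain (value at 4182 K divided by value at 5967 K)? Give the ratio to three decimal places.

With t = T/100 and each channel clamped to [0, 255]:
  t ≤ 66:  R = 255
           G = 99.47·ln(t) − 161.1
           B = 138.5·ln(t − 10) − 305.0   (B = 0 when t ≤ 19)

0.856

At 5967 K (t = 59.67):
  G = 99.47·ln 59.67 − 161.1 = 99.47·4.0888 − 161.1 = 245.616.
At 4182 K (t = 41.82):
  G = 99.47·ln 41.82 − 161.1 = 99.47·3.7334 − 161.1 = 210.259.
Gain = 210.259 / 245.616 = 0.8560 → 0.856.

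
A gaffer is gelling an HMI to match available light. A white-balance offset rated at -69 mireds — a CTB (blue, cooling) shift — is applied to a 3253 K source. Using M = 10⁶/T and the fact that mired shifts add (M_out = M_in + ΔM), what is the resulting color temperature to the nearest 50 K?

M_in = 10⁶/3253 = 307.41 mireds.
M_out = 307.41 + (-69) = 238.41 mireds.
T_out = 10⁶/238.41 = 4194.5 K → 4200 K.

4200 K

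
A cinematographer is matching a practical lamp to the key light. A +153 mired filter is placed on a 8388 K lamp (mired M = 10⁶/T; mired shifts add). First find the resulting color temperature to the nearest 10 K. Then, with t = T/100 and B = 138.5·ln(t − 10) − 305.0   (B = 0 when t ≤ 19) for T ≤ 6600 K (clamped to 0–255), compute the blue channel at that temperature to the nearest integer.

150

M_in = 10⁶/8388 = 119.22; M_out = 119.22 + (+153) = 272.22.
T_out = 10⁶/272.22 = 3673.5 K → 3670 K; t = 36.7.
B = 138.5·ln(36.7 − 10) − 305.0 = 138.5·ln 26.7 − 305.0 = 138.5·3.2847 − 305.0 = 149.926.
Rounded: 150.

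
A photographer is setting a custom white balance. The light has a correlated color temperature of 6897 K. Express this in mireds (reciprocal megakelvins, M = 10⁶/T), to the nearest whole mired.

M = 10⁶ / 6897 = 144.991 → 145 mireds.

145 mireds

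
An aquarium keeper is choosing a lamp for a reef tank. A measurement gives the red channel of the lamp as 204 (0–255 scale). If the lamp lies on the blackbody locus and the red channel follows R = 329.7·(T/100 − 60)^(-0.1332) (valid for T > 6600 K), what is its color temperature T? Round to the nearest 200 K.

(t − 60)^(-0.1332) = 204/329.7 = 0.61874.
t − 60 = 0.61874^(1/-0.1332) = 0.61874^(-7.508) = 36.748, so t = 96.748.
T = 100·t = 9675 K → 9600 K to the nearest 200 K.

9600 K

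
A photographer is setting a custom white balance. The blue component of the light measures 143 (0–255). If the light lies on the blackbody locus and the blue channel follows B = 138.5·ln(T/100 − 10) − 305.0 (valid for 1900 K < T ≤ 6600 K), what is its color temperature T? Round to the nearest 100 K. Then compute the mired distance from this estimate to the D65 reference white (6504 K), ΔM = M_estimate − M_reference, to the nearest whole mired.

+132 mireds

ln(t − 10) = (143 + 305.0) / 138.5 = 3.2347.
t − 10 = e^3.2347 = 25.398, so t = 35.398.
T = 100·t = 3540 K → 3500 K to the nearest 100 K.
M_estimate = 10⁶/3500 = 285.71; M_reference = 10⁶/6504 = 153.75.
ΔM = 285.71 − 153.75 = 131.96 → +132 mireds.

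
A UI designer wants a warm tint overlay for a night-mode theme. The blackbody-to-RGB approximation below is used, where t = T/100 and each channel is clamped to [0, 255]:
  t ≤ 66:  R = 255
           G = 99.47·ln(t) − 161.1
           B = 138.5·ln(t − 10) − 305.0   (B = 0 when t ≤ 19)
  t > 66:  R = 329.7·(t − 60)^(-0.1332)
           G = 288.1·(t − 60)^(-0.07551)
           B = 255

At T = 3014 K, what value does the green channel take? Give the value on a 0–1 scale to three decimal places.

t = 3014/100 = 30.14; the t ≤ 66 branch applies.
G = 99.47·ln 30.14 − 161.1 = 99.47·3.4059 − 161.1 = 177.680.
On a 0–1 scale: 177.680/255 = 0.6968 → 0.697.

0.697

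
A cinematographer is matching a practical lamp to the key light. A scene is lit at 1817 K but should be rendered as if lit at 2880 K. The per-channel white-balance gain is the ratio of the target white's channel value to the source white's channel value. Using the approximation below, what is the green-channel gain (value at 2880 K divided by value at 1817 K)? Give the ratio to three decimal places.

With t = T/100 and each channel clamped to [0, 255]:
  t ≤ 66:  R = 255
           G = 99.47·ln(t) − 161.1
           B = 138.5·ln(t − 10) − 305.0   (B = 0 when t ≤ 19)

1.360

At 1817 K (t = 18.17):
  G = 99.47·ln 18.17 − 161.1 = 99.47·2.8998 − 161.1 = 127.340.
At 2880 K (t = 28.8):
  G = 99.47·ln 28.8 − 161.1 = 99.47·3.3604 − 161.1 = 173.157.
Gain = 173.157 / 127.340 = 1.3598 → 1.360.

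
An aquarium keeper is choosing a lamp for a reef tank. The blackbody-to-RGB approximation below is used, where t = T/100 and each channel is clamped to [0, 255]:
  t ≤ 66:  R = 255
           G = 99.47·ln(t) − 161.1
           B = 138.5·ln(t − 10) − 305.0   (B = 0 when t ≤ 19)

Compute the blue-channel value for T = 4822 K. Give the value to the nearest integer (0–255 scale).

200

t = 4822/100 = 48.22; the t ≤ 66 branch applies.
B = 138.5·ln(48.22 − 10) − 305.0 = 138.5·ln 38.22 − 305.0 = 138.5·3.6434 − 305.0 = 199.605.
Rounded: 200.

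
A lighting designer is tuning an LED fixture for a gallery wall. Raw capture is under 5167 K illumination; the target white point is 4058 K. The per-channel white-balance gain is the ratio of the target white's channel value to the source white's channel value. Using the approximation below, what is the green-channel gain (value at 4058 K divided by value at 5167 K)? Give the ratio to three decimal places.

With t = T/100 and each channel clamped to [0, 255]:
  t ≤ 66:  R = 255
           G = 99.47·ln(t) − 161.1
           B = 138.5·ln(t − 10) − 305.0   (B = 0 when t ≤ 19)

0.896

At 5167 K (t = 51.67):
  G = 99.47·ln 51.67 − 161.1 = 99.47·3.9449 − 161.1 = 231.297.
At 4058 K (t = 40.58):
  G = 99.47·ln 40.58 − 161.1 = 99.47·3.7033 − 161.1 = 207.265.
Gain = 207.265 / 231.297 = 0.8961 → 0.896.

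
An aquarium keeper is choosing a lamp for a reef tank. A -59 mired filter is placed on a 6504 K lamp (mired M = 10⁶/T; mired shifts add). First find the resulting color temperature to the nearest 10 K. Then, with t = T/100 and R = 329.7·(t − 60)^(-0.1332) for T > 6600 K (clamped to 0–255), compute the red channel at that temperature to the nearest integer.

198

M_in = 10⁶/6504 = 153.75; M_out = 153.75 + (-59) = 94.75.
T_out = 10⁶/94.75 = 10553.9 K → 10550 K; t = 105.5.
R = 329.7·(105.5 − 60)^(-0.1332) = 329.7·45.5^(-0.1332) = 329.7·0.60139 = 198.277.
Rounded: 198.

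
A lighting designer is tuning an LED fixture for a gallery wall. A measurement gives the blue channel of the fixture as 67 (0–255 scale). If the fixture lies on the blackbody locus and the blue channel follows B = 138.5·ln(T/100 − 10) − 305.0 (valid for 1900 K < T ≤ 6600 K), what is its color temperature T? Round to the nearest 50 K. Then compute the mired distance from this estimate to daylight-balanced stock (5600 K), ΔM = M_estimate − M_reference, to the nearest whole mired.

+230 mireds

ln(t − 10) = (67 + 305.0) / 138.5 = 2.6859.
t − 10 = e^2.6859 = 14.672, so t = 24.672.
T = 100·t = 2467 K → 2450 K to the nearest 50 K.
M_estimate = 10⁶/2450 = 408.16; M_reference = 10⁶/5600 = 178.57.
ΔM = 408.16 − 178.57 = 229.59 → +230 mireds.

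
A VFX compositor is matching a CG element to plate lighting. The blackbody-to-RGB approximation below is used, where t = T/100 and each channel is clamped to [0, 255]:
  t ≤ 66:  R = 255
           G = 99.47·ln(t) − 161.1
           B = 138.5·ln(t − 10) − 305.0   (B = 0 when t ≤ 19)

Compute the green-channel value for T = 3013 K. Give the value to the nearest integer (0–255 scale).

178

t = 3013/100 = 30.13; the t ≤ 66 branch applies.
G = 99.47·ln 30.13 − 161.1 = 99.47·3.4055 − 161.1 = 177.647.
Rounded: 178.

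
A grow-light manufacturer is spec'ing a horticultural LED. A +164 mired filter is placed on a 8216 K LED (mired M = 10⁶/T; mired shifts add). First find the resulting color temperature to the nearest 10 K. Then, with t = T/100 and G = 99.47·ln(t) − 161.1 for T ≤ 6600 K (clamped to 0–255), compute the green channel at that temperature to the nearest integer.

M_in = 10⁶/8216 = 121.71; M_out = 121.71 + (+164) = 285.71.
T_out = 10⁶/285.71 = 3500.0 K → 3500 K; t = 35.
G = 99.47·ln 35 − 161.1 = 99.47·3.5553 − 161.1 = 192.550.
Rounded: 193.

193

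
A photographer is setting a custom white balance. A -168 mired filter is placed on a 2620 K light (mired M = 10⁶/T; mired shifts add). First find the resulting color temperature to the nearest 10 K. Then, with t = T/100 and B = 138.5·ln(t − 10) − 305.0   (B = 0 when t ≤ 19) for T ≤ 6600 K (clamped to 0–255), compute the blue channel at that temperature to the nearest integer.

M_in = 10⁶/2620 = 381.68; M_out = 381.68 + (-168) = 213.68.
T_out = 10⁶/213.68 = 4679.9 K → 4680 K; t = 46.8.
B = 138.5·ln(46.8 − 10) − 305.0 = 138.5·ln 36.8 − 305.0 = 138.5·3.6055 − 305.0 = 194.361.
Rounded: 194.

194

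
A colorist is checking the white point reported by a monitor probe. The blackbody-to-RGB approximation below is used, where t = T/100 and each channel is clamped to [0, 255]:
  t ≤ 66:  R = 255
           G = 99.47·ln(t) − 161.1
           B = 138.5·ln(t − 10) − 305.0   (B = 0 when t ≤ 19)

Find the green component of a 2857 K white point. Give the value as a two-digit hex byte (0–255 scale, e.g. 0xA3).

t = 2857/100 = 28.57; the t ≤ 66 branch applies.
G = 99.47·ln 28.57 − 161.1 = 99.47·3.3524 − 161.1 = 172.359.
Rounded: 172; in hex, 0xAC.

0xAC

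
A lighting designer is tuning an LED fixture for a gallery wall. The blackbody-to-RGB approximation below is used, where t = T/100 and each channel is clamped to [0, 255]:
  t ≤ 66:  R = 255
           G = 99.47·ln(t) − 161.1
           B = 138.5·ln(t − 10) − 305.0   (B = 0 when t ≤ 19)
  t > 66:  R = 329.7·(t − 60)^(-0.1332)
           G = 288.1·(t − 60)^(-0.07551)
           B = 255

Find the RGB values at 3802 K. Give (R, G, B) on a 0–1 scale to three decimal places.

t = 3802/100 = 38.02; the t ≤ 66 branch applies.
R = 255 by definition for t ≤ 66.
G = 99.47·ln 38.02 − 161.1 = 99.47·3.6381 − 161.1 = 200.783.
B = 138.5·ln(38.02 − 10) − 305.0 = 138.5·ln 28.02 − 305.0 = 138.5·3.3329 − 305.0 = 156.609.
Dividing each by 255: (1.0000, 0.7874, 0.6142) → (1.000, 0.787, 0.614).

(1.000, 0.787, 0.614)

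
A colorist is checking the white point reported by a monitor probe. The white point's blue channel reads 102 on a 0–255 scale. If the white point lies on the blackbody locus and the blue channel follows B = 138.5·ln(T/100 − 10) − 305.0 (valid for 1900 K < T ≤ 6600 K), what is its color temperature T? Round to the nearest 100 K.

ln(t − 10) = (102 + 305.0) / 138.5 = 2.9386.
t − 10 = e^2.9386 = 18.890, so t = 28.890.
T = 100·t = 2889 K → 2900 K to the nearest 100 K.

2900 K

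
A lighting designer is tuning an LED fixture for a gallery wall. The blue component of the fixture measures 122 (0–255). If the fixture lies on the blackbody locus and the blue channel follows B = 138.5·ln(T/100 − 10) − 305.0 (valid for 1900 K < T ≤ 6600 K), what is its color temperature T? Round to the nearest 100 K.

ln(t − 10) = (122 + 305.0) / 138.5 = 3.0830.
t − 10 = e^3.0830 = 21.824, so t = 31.824.
T = 100·t = 3182 K → 3200 K to the nearest 100 K.

3200 K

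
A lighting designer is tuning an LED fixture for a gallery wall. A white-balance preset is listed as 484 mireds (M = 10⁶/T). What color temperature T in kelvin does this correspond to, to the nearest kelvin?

2066 K

T = 10⁶ / 484 = 2066.12 K → 2066 K.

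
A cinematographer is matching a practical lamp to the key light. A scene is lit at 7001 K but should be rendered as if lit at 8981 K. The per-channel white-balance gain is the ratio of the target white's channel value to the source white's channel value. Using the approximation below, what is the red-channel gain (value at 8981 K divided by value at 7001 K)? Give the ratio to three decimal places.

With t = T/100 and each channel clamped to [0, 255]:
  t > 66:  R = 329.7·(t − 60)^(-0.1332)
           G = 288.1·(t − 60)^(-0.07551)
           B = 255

0.865

At 7001 K (t = 70.01):
  R = 329.7·(70.01 − 60)^(-0.1332) = 329.7·10.01^(-0.1332) = 329.7·0.73577 = 242.583.
At 8981 K (t = 89.81):
  R = 329.7·(89.81 − 60)^(-0.1332) = 329.7·29.81^(-0.1332) = 329.7·0.63623 = 209.765.
Gain = 209.765 / 242.583 = 0.8647 → 0.865.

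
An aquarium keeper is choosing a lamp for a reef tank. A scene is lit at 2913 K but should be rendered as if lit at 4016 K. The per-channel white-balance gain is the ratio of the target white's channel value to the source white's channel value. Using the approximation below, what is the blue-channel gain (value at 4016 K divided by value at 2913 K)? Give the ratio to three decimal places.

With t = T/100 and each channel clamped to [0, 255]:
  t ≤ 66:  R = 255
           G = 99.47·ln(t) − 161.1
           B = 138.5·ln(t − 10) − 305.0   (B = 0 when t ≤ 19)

1.608

At 2913 K (t = 29.13):
  B = 138.5·ln(29.13 − 10) − 305.0 = 138.5·ln 19.13 − 305.0 = 138.5·2.9513 − 305.0 = 103.749.
At 4016 K (t = 40.16):
  B = 138.5·ln(40.16 − 10) − 305.0 = 138.5·ln 30.16 − 305.0 = 138.5·3.4065 − 305.0 = 166.803.
Gain = 166.803 / 103.749 = 1.6077 → 1.608.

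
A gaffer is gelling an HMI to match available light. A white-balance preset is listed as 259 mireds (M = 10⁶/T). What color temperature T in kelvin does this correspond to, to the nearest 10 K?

3860 K

T = 10⁶ / 259 = 3861.00 K → 3860 K.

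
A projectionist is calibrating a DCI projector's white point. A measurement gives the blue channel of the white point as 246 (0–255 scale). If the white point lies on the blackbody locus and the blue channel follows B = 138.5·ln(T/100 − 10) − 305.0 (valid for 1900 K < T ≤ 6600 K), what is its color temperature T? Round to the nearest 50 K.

6350 K

ln(t − 10) = (246 + 305.0) / 138.5 = 3.9783.
t − 10 = e^3.9783 = 53.428, so t = 63.428.
T = 100·t = 6343 K → 6350 K to the nearest 50 K.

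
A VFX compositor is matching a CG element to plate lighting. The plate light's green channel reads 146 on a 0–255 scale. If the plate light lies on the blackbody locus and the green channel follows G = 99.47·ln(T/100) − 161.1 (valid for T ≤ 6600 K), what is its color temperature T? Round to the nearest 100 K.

2200 K

ln t = (146 + 161.1) / 99.47 = 3.0874.
t = e^3.0874 = 21.919.
T = 100·t = 2192 K → 2200 K to the nearest 100 K.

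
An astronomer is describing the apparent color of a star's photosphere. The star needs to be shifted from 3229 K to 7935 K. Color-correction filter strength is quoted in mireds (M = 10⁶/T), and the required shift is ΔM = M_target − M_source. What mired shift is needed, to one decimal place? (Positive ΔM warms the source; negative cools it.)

-183.7 mireds

M_source = 10⁶/3229 = 309.693; M_target = 10⁶/7935 = 126.024.
ΔM = 126.024 − 309.693 = -183.669 → -183.7 mireds, a cooling shift.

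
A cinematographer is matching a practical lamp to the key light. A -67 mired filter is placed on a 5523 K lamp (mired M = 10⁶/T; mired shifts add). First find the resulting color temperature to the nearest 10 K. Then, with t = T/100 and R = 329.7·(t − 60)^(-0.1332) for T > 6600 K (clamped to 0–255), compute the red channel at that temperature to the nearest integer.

M_in = 10⁶/5523 = 181.06; M_out = 181.06 + (-67) = 114.06.
T_out = 10⁶/114.06 = 8767.2 K → 8770 K; t = 87.7.
R = 329.7·(87.7 − 60)^(-0.1332) = 329.7·27.7^(-0.1332) = 329.7·0.64248 = 211.827.
Rounded: 212.

212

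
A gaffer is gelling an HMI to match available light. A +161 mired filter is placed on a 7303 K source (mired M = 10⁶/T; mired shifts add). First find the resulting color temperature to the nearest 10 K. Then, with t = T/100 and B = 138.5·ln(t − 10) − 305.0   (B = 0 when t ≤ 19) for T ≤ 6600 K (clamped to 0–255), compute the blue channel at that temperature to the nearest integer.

M_in = 10⁶/7303 = 136.93; M_out = 136.93 + (+161) = 297.93.
T_out = 10⁶/297.93 = 3356.5 K → 3360 K; t = 33.6.
B = 138.5·ln(33.6 − 10) − 305.0 = 138.5·ln 23.6 − 305.0 = 138.5·3.1612 − 305.0 = 132.833.
Rounded: 133.

133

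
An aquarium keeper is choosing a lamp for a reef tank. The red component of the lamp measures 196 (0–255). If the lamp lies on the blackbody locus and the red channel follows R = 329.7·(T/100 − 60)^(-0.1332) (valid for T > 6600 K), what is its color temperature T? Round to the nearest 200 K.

11000 K

(t − 60)^(-0.1332) = 196/329.7 = 0.59448.
t − 60 = 0.59448^(1/-0.1332) = 0.59448^(-7.508) = 49.621, so t = 109.621.
T = 100·t = 10962 K → 11000 K to the nearest 200 K.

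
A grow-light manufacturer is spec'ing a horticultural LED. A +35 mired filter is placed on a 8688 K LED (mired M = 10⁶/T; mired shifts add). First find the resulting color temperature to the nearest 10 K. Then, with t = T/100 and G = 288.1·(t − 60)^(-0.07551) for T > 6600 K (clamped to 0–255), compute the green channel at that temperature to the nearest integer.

250

M_in = 10⁶/8688 = 115.10; M_out = 115.10 + (+35) = 150.10.
T_out = 10⁶/150.10 = 6662.2 K → 6660 K; t = 66.6.
G = 288.1·(66.6 − 60)^(-0.07551) = 288.1·6.6^(-0.07551) = 288.1·0.86719 = 249.839.
Rounded: 250.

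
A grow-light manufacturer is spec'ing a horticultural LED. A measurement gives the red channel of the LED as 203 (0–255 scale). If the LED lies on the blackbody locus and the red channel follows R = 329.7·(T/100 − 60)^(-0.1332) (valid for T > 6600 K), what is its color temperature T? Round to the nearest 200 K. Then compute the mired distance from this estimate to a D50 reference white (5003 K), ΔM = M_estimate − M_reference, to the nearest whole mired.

-98 mireds

(t − 60)^(-0.1332) = 203/329.7 = 0.61571.
t − 60 = 0.61571^(1/-0.1332) = 0.61571^(-7.508) = 38.129, so t = 98.129.
T = 100·t = 9813 K → 9800 K to the nearest 200 K.
M_estimate = 10⁶/9800 = 102.04; M_reference = 10⁶/5003 = 199.88.
ΔM = 102.04 − 199.88 = -97.84 → -98 mireds.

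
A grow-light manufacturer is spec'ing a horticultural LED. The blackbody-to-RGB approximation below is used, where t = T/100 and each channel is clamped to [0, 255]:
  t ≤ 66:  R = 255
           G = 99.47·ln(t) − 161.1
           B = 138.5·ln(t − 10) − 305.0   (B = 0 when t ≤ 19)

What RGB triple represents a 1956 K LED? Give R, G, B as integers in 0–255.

R=255, G=135, B=8

t = 1956/100 = 19.56; the t ≤ 66 branch applies.
R = 255 by definition for t ≤ 66.
G = 99.47·ln 19.56 − 161.1 = 99.47·2.9735 − 161.1 = 134.673.
B = 138.5·ln(19.56 − 10) − 305.0 = 138.5·ln 9.56 − 305.0 = 138.5·2.2576 − 305.0 = 7.676.
Rounded: (255, 135, 8).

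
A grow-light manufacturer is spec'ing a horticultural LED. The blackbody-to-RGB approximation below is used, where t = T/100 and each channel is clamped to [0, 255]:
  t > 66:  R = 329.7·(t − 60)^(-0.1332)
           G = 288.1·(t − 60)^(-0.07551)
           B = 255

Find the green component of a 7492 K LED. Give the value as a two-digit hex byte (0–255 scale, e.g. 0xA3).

0xEB

t = 7492/100 = 74.92; the t > 66 branch applies.
G = 288.1·(74.92 − 60)^(-0.07551) = 288.1·14.92^(-0.07551) = 288.1·0.81540 = 234.916.
Rounded: 235; in hex, 0xEB.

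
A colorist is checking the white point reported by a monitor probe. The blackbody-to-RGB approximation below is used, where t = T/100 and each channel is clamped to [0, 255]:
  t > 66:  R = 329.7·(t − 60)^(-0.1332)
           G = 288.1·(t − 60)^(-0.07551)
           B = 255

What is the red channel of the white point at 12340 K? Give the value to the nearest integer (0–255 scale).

t = 12340/100 = 123.4; the t > 66 branch applies.
R = 329.7·(123.4 − 60)^(-0.1332) = 329.7·63.4^(-0.1332) = 329.7·0.57539 = 189.706.
Rounded: 190.

190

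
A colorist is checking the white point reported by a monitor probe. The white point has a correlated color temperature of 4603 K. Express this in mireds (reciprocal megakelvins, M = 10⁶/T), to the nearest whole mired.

M = 10⁶ / 4603 = 217.250 → 217 mireds.

217 mireds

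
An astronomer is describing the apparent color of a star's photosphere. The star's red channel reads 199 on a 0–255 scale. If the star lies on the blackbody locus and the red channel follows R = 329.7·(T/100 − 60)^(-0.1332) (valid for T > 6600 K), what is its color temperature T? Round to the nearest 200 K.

(t − 60)^(-0.1332) = 199/329.7 = 0.60358.
t − 60 = 0.60358^(1/-0.1332) = 0.60358^(-7.508) = 44.273, so t = 104.273.
T = 100·t = 10427 K → 10400 K to the nearest 200 K.

10400 K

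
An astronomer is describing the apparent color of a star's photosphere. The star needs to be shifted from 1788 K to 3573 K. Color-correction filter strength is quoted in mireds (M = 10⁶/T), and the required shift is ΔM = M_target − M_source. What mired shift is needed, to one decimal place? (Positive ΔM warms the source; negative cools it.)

M_source = 10⁶/1788 = 559.284; M_target = 10⁶/3573 = 279.877.
ΔM = 279.877 − 559.284 = -279.407 → -279.4 mireds, a cooling shift.

-279.4 mireds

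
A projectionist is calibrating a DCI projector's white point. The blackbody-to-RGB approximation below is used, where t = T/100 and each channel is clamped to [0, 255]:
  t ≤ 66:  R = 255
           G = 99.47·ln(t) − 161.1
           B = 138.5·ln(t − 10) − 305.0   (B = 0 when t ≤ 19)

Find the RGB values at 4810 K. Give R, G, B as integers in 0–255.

t = 4810/100 = 48.1; the t ≤ 66 branch applies.
R = 255 by definition for t ≤ 66.
G = 99.47·ln 48.1 − 161.1 = 99.47·3.8733 − 161.1 = 224.175.
B = 138.5·ln(48.1 − 10) − 305.0 = 138.5·ln 38.1 − 305.0 = 138.5·3.6402 − 305.0 = 199.170.
Rounded: (255, 224, 199).

R=255, G=224, B=199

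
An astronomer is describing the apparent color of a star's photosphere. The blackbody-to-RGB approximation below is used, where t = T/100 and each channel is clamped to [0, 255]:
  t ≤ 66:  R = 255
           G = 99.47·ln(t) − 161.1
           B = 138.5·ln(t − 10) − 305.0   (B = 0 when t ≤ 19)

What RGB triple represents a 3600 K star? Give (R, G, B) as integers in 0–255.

t = 3600/100 = 36; the t ≤ 66 branch applies.
R = 255 by definition for t ≤ 66.
G = 99.47·ln 36 − 161.1 = 99.47·3.5835 − 161.1 = 195.353.
B = 138.5·ln(36 − 10) − 305.0 = 138.5·ln 26 − 305.0 = 138.5·3.2581 − 305.0 = 146.246.
Rounded: (255, 195, 146).

(255, 195, 146)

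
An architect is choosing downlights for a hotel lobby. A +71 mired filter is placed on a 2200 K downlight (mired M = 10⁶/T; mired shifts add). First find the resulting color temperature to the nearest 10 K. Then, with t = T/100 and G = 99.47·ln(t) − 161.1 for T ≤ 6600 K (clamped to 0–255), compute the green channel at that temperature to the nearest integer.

M_in = 10⁶/2200 = 454.55; M_out = 454.55 + (+71) = 525.55.
T_out = 10⁶/525.55 = 1902.8 K → 1900 K; t = 19.
G = 99.47·ln 19 − 161.1 = 99.47·2.9444 − 161.1 = 131.783.
Rounded: 132.

132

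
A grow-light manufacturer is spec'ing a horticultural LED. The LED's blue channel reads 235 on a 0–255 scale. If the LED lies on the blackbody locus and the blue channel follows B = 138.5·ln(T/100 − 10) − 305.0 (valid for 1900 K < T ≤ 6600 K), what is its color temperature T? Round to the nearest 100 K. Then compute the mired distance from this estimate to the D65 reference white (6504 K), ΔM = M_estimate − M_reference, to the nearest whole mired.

+16 mireds

ln(t − 10) = (235 + 305.0) / 138.5 = 3.8989.
t − 10 = e^3.8989 = 49.349, so t = 59.349.
T = 100·t = 5935 K → 5900 K to the nearest 100 K.
M_estimate = 10⁶/5900 = 169.49; M_reference = 10⁶/6504 = 153.75.
ΔM = 169.49 − 153.75 = 15.74 → +16 mireds.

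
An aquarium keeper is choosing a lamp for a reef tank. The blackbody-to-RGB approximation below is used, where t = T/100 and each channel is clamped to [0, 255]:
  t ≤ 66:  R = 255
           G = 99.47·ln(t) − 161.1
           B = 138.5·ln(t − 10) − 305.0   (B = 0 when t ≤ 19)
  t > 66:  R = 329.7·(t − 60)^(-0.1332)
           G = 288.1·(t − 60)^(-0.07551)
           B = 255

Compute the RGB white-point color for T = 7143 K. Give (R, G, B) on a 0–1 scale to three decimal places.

(0.935, 0.940, 1.000)

t = 7143/100 = 71.43; the t > 66 branch applies.
R = 329.7·(71.43 − 60)^(-0.1332) = 329.7·11.43^(-0.1332) = 329.7·0.72288 = 238.335.
G = 288.1·(71.43 − 60)^(-0.07551) = 288.1·11.43^(-0.07551) = 288.1·0.83197 = 239.690.
B = 255 by definition for t > 66.
Dividing each by 255: (0.9346, 0.9400, 1.0000) → (0.935, 0.940, 1.000).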